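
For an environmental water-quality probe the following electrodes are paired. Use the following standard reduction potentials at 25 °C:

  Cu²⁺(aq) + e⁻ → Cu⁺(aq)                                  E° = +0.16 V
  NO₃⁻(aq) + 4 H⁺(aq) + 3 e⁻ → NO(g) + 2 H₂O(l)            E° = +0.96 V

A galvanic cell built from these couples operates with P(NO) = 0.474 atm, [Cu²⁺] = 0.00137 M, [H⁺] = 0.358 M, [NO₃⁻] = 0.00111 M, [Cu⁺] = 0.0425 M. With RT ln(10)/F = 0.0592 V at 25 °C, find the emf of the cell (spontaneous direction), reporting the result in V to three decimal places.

+0.801 V

NO₃⁻/NO is the cathode (higher E°), Cu²⁺/Cu⁺ the anode: E°cell = +0.96 − (+0.16) = +0.80 V, n = 3.
Overall: NO₃⁻(aq) + 4 H⁺(aq) + 3 Cu⁺(aq) → NO(g) + 2 H₂O(l) + 3 Cu²⁺(aq)
Q = P(NO)·[Cu²⁺]^3 / ([NO₃⁻]·[H⁺]^4·[Cu⁺]^3); log Q = -0.060.
E = E° − (0.0592/n) log Q = +0.80 − (0.0592/3)(-0.060) = +0.801 V.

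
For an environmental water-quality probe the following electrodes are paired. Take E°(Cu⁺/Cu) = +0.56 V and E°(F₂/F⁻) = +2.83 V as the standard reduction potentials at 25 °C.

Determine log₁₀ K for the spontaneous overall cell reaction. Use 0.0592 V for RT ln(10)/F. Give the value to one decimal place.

76.7

Cathode: F₂/F⁻; anode: Cu⁺/Cu. E°cell = +2.27 V, n = 2.
log K = nE°cell / 0.0592 = (2)(+2.27) / 0.0592 = 76.7.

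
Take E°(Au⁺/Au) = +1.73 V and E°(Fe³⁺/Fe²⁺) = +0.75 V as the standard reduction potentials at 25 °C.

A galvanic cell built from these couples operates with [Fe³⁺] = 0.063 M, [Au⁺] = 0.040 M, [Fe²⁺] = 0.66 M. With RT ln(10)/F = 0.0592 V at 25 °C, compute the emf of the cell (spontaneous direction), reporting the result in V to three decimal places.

Au⁺/Au is the cathode (higher E°), Fe³⁺/Fe²⁺ the anode: E°cell = +1.73 − (+0.75) = +0.98 V, n = 1.
Overall: Au⁺(aq) + Fe²⁺(aq) → Au(s) + Fe³⁺(aq)
Q = [Fe³⁺] / ([Au⁺]·[Fe²⁺]); log Q = 0.378.
E = E° − (0.0592/n) log Q = +0.98 − (0.0592/1)(0.378) = +0.958 V.

+0.958 V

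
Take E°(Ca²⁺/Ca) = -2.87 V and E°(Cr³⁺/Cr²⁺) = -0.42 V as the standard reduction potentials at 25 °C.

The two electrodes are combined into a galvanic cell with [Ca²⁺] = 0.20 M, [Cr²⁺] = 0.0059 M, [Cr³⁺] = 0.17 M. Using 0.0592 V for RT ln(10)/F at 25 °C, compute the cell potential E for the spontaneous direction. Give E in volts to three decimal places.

Cr³⁺/Cr²⁺ is the cathode (higher E°), Ca²⁺/Ca the anode: E°cell = -0.42 − (-2.87) = +2.45 V, n = 2.
Overall: 2 Cr³⁺(aq) + Ca(s) → 2 Cr²⁺(aq) + Ca²⁺(aq)
Q = [Cr²⁺]^2·[Ca²⁺] / ([Cr³⁺]^2); log Q = -3.618.
E = E° − (0.0592/n) log Q = +2.45 − (0.0592/2)(-3.618) = +2.557 V.

+2.557 V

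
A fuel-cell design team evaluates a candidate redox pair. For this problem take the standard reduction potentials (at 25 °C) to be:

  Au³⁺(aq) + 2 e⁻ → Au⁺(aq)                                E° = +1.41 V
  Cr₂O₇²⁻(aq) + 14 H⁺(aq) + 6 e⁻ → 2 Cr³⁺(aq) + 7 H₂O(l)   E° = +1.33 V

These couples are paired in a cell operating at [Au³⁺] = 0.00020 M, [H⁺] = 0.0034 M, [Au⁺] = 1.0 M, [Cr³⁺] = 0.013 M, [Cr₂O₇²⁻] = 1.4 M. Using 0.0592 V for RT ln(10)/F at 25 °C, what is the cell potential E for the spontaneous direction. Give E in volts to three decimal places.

+0.273 V

Au³⁺/Au⁺ is the cathode (higher E°), Cr₂O₇²⁻/Cr³⁺ the anode: E°cell = +1.41 − (+1.33) = +0.08 V, n = 6.
Overall: 3 Au³⁺(aq) + 2 Cr³⁺(aq) + 7 H₂O(l) → 3 Au⁺(aq) + Cr₂O₇²⁻(aq) + 14 H⁺(aq)
Q = [Au⁺]^3·[Cr₂O₇²⁻]·[H⁺]^14 / ([Au³⁺]^3·[Cr³⁺]^2); log Q = -19.544.
E = E° − (0.0592/n) log Q = +0.08 − (0.0592/6)(-19.544) = +0.273 V.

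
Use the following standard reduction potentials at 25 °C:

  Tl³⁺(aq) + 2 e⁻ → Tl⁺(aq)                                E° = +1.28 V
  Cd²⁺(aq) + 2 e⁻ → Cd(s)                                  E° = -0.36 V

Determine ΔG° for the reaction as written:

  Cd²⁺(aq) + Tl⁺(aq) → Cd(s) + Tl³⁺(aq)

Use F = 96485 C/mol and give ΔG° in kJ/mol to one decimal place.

As written, Cd²⁺/Cd is reduced (cathode) and Tl³⁺/Tl⁺ is oxidised (anode), so E°cell = (-0.36) − (+1.28) = -1.64 V.
Balancing electrons gives n = 2.
ΔG° = −nFE° = −(2)(96485)(-1.64) = 316,471 J = +316.5 kJ/mol.

+316.5 kJ/mol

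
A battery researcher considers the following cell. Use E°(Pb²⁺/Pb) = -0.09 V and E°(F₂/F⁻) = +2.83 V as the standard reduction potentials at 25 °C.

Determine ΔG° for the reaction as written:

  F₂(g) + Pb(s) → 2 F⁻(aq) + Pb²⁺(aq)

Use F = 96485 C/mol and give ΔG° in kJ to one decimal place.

-563.5 kJ

As written, F₂/F⁻ is reduced (cathode) and Pb²⁺/Pb is oxidised (anode), so E°cell = (+2.83) − (-0.09) = +2.92 V.
Balancing electrons gives n = 2.
ΔG° = −nFE° = −(2)(96485)(+2.92) = -563,472 J = -563.5 kJ.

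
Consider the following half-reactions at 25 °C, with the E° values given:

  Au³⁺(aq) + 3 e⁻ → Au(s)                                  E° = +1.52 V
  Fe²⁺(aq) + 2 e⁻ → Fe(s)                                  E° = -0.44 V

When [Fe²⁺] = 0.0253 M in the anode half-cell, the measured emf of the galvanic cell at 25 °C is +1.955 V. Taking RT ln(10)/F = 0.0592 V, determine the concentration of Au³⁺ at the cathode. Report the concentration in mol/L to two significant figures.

Au³⁺/Au is the cathode, Fe²⁺/Fe the anode: E°cell = +1.96 V, n = 6.
Overall reaction: 2 Au³⁺(aq) + 3 Fe(s) → 2 Au(s) + 3 Fe²⁺(aq); Q = [Fe²⁺]^3/[Au³⁺]^2.
From E = E° − (0.0592/n) log Q: log Q = (E° − E)·n/0.0592 = (+1.96 − (+1.955))·6/0.0592 = 0.5068.
So 2·log[Au³⁺] = 3·log(0.0253) − log Q = -4.7906 − (0.5068) = -5.2974; log[Au³⁺] = -5.2974 / 2 = -2.6487; [Au³⁺] = 10^(-2.6487) ≈ 0.0022 M.

0.0022 M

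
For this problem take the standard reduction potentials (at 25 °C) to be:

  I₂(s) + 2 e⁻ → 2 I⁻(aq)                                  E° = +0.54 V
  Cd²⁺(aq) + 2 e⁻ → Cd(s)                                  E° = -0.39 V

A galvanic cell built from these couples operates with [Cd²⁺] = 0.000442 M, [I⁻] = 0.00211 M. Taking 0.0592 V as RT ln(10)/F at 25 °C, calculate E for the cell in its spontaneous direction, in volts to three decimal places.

I₂/I⁻ is the cathode (higher E°), Cd²⁺/Cd the anode: E°cell = +0.54 − (-0.39) = +0.93 V, n = 2.
Overall: I₂(s) + Cd(s) → 2 I⁻(aq) + Cd²⁺(aq)
Q = [I⁻]^2·[Cd²⁺]; log Q = -8.706.
E = E° − (0.0592/n) log Q = +0.93 − (0.0592/2)(-8.706) = +1.188 V.

+1.188 V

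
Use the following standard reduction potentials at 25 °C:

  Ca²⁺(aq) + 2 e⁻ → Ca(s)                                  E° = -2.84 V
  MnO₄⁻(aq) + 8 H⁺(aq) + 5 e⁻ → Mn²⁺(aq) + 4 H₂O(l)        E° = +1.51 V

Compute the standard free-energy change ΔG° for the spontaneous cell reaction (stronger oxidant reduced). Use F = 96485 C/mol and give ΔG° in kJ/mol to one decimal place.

MnO₄⁻/Mn²⁺ (E° = +1.51 V) is the cathode; Ca²⁺/Ca (E° = -2.84 V) is the anode, so E°cell = +4.35 V.
Balancing electrons gives n = 10 (lcm of 5 and 2).
ΔG° = −nFE° = −(10)(96485)(+4.35) = -4,197,098 J = -4197.1 kJ/mol.

-4197.1 kJ/mol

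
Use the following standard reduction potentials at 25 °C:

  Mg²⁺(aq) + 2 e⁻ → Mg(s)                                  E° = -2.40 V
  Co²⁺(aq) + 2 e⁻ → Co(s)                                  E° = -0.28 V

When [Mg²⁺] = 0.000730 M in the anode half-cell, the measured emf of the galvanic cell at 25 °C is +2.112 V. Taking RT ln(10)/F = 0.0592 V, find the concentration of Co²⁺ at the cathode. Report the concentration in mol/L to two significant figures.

0.00039 M

Co²⁺/Co is the cathode, Mg²⁺/Mg the anode: E°cell = +2.12 V, n = 2.
Overall reaction: Co²⁺(aq) + Mg(s) → Co(s) + Mg²⁺(aq); Q = [Mg²⁺]^1/[Co²⁺]^1.
From E = E° − (0.0592/n) log Q: log Q = (E° − E)·n/0.0592 = (+2.12 − (+2.112))·2/0.0592 = 0.2703.
So 1·log[Co²⁺] = 1·log(0.00073) − log Q = -3.1367 − (0.2703) = -3.4070; [Co²⁺] = 10^(-3.4070) ≈ 0.00039 M.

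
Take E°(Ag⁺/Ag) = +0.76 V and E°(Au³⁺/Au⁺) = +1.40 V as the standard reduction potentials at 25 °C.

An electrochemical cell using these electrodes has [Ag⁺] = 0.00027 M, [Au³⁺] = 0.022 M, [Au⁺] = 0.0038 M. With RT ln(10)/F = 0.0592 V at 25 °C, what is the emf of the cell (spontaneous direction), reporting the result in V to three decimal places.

Au³⁺/Au⁺ is the cathode (higher E°), Ag⁺/Ag the anode: E°cell = +1.40 − (+0.76) = +0.64 V, n = 2.
Overall: Au³⁺(aq) + 2 Ag(s) → Au⁺(aq) + 2 Ag⁺(aq)
Q = [Au⁺]·[Ag⁺]^2 / ([Au³⁺]); log Q = -7.900.
E = E° − (0.0592/n) log Q = +0.64 − (0.0592/2)(-7.900) = +0.874 V.

+0.874 V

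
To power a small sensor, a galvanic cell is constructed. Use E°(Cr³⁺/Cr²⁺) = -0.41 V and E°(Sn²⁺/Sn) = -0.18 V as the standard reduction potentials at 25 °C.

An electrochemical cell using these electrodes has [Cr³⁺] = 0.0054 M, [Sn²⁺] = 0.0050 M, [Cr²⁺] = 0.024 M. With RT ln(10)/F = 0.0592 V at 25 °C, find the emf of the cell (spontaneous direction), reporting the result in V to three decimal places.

+0.200 V

Sn²⁺/Sn is the cathode (higher E°), Cr³⁺/Cr²⁺ the anode: E°cell = -0.18 − (-0.41) = +0.23 V, n = 2.
Overall: Sn²⁺(aq) + 2 Cr²⁺(aq) → Sn(s) + 2 Cr³⁺(aq)
Q = [Cr³⁺]^2 / ([Sn²⁺]·[Cr²⁺]^2); log Q = 1.005.
E = E° − (0.0592/n) log Q = +0.23 − (0.0592/2)(1.005) = +0.200 V.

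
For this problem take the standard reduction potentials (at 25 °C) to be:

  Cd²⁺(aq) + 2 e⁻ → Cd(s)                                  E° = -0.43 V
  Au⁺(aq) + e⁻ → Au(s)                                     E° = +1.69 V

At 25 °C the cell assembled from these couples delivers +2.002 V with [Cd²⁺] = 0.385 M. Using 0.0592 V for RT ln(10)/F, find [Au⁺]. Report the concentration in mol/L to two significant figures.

Au⁺/Au is the cathode, Cd²⁺/Cd the anode: E°cell = +2.12 V, n = 2.
Overall reaction: 2 Au⁺(aq) + Cd(s) → 2 Au(s) + Cd²⁺(aq); Q = [Cd²⁺]^1/[Au⁺]^2.
From E = E° − (0.0592/n) log Q: log Q = (E° − E)·n/0.0592 = (+2.12 − (+2.002))·2/0.0592 = 3.9865.
So 2·log[Au⁺] = 1·log(0.385) − log Q = -0.4145 − (3.9865) = -4.4010; log[Au⁺] = -4.4010 / 2 = -2.2005; [Au⁺] = 10^(-2.2005) ≈ 0.0063 M.

0.0063 M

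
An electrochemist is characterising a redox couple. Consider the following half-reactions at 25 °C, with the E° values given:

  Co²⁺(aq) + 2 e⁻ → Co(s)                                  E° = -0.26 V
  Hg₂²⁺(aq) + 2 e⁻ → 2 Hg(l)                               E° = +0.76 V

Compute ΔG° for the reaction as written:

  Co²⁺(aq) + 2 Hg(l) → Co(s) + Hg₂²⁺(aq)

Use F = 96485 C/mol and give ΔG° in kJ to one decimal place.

+196.8 kJ

As written, Co²⁺/Co is reduced (cathode) and Hg₂²⁺/Hg is oxidised (anode), so E°cell = (-0.26) − (+0.76) = -1.02 V.
Balancing electrons gives n = 2.
ΔG° = −nFE° = −(2)(96485)(-1.02) = 196,829 J = +196.8 kJ.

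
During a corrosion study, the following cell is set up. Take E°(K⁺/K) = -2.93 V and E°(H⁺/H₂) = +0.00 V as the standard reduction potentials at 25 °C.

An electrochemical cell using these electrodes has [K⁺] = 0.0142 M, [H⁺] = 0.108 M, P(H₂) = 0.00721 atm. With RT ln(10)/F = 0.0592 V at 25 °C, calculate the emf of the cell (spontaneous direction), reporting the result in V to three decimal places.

+3.046 V

H⁺/H₂ is the cathode (higher E°), K⁺/K the anode: E°cell = +0.00 − (-2.93) = +2.93 V, n = 2.
Overall: 2 H⁺(aq) + 2 K(s) → H₂(g) + 2 K⁺(aq)
Q = P(H₂)·[K⁺]^2 / ([H⁺]^2); log Q = -3.904.
E = E° − (0.0592/n) log Q = +2.93 − (0.0592/2)(-3.904) = +3.046 V.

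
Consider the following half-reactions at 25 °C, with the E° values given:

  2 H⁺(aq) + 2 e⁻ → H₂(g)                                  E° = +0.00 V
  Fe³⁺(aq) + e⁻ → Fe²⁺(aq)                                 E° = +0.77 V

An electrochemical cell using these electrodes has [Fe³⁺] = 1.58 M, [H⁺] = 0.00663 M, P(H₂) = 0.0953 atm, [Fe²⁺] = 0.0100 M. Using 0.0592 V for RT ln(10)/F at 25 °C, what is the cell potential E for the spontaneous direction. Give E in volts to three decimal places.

+0.999 V

Fe³⁺/Fe²⁺ is the cathode (higher E°), H⁺/H₂ the anode: E°cell = +0.77 − (+0.00) = +0.77 V, n = 2.
Overall: 2 Fe³⁺(aq) + H₂(g) → 2 Fe²⁺(aq) + 2 H⁺(aq)
Q = [Fe²⁺]^2·[H⁺]^2 / ([Fe³⁺]^2·P(H₂)); log Q = -7.733.
E = E° − (0.0592/n) log Q = +0.77 − (0.0592/2)(-7.733) = +0.999 V.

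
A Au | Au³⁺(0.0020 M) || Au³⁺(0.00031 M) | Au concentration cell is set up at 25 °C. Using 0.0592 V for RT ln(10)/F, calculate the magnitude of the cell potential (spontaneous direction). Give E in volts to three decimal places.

+0.016 V

For a concentration cell E°cell = 0. The 0.0020 M side is the cathode (reduction is favoured where [Au³⁺] is higher).
With n = 3, E = −(0.0592/3) log([Au³⁺]ₐₙ/[Au³⁺]꜀ₐₜ) = −(0.0592/3) log(0.00031/0.002) = −(0.0592/3)(-0.810) = +0.016 V.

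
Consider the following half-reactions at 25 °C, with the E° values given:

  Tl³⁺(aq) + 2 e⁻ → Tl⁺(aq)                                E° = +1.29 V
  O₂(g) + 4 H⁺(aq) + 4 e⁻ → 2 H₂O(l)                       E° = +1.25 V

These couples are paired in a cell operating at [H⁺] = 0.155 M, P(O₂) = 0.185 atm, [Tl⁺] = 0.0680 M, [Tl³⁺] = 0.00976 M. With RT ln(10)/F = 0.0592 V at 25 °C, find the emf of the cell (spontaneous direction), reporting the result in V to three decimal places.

+0.074 V

Tl³⁺/Tl⁺ is the cathode (higher E°), O₂/H₂O the anode: E°cell = +1.29 − (+1.25) = +0.04 V, n = 4.
Overall: 2 Tl³⁺(aq) + 2 H₂O(l) → 2 Tl⁺(aq) + O₂(g) + 4 H⁺(aq)
Q = [Tl⁺]^2·P(O₂)·[H⁺]^4 / ([Tl³⁺]^2); log Q = -2.285.
E = E° − (0.0592/n) log Q = +0.04 − (0.0592/4)(-2.285) = +0.074 V.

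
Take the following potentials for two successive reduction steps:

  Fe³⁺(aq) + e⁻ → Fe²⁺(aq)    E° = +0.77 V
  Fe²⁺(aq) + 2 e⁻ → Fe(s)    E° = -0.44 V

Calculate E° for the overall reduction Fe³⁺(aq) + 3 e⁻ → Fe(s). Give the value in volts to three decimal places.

-0.037 V

Standard free energies of sequential steps add: ΔG°₃ = ΔG°₁ + ΔG°₂, so n₃E°₃ = n₁E°₁ + n₂E°₂.
E°₃ = (1×+0.77 + 2×-0.44) / 3 = (-0.110) / 3 = -0.037 V.
Simply averaging or adding the two E° values would be wrong; the electron-weighted sum is required.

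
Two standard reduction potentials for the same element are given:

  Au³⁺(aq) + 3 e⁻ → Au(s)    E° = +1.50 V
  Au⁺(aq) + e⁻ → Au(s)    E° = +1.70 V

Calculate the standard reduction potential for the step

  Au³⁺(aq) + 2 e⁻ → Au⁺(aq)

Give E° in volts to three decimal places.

+1.400 V

Sequential free energies add, so n₃E°₃ = n₁E°₁ + n₂E°₂.
With n₃ = 3, and the known step contributing 1×(+1.70) V, the unknown satisfies 2·E° = 3×(+1.50) − 1×(+1.70) = +2.800.
E° = +2.800 / 2 = +1.400 V.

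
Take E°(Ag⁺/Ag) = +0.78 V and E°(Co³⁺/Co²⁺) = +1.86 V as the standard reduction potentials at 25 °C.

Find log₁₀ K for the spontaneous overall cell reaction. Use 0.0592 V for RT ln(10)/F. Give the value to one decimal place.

Cathode: Co³⁺/Co²⁺; anode: Ag⁺/Ag. E°cell = +1.08 V, n = 1.
log K = nE°cell / 0.0592 = (1)(+1.08) / 0.0592 = 18.2.

18.2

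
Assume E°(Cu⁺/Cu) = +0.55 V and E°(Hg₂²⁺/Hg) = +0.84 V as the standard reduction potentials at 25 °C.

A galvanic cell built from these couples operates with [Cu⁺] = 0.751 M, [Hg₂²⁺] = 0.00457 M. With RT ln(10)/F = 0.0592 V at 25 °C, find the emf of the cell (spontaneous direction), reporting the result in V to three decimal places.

+0.228 V

Hg₂²⁺/Hg is the cathode (higher E°), Cu⁺/Cu the anode: E°cell = +0.84 − (+0.55) = +0.29 V, n = 2.
Overall: Hg₂²⁺(aq) + 2 Cu(s) → 2 Hg(l) + 2 Cu⁺(aq)
Q = [Cu⁺]^2 / ([Hg₂²⁺]); log Q = 2.091.
E = E° − (0.0592/n) log Q = +0.29 − (0.0592/2)(2.091) = +0.228 V.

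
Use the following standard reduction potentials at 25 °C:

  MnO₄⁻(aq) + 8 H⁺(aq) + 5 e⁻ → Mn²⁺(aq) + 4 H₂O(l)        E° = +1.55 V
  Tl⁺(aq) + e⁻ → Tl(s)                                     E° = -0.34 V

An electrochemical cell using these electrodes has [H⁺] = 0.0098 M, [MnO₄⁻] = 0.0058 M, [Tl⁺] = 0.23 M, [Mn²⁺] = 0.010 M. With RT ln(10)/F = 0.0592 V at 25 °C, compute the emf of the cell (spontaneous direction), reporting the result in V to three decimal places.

MnO₄⁻/Mn²⁺ is the cathode (higher E°), Tl⁺/Tl the anode: E°cell = +1.55 − (-0.34) = +1.89 V, n = 5.
Overall: MnO₄⁻(aq) + 8 H⁺(aq) + 5 Tl(s) → Mn²⁺(aq) + 4 H₂O(l) + 5 Tl⁺(aq)
Q = [Mn²⁺]·[Tl⁺]^5 / ([MnO₄⁻]·[H⁺]^8); log Q = 13.115.
E = E° − (0.0592/n) log Q = +1.89 − (0.0592/5)(13.115) = +1.735 V.

+1.735 V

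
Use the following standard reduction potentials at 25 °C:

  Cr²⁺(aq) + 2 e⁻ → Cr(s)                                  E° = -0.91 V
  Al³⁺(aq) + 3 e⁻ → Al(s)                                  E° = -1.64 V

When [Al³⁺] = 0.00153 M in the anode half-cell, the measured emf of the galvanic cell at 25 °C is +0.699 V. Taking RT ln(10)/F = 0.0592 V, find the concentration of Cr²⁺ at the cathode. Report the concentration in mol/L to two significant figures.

0.0012 M

Cr²⁺/Cr is the cathode, Al³⁺/Al the anode: E°cell = +0.73 V, n = 6.
Overall reaction: 3 Cr²⁺(aq) + 2 Al(s) → 3 Cr(s) + 2 Al³⁺(aq); Q = [Al³⁺]^2/[Cr²⁺]^3.
From E = E° − (0.0592/n) log Q: log Q = (E° − E)·n/0.0592 = (+0.73 − (+0.699))·6/0.0592 = 3.1419.
So 3·log[Cr²⁺] = 2·log(0.00153) − log Q = -5.6306 − (3.1419) = -8.7725; log[Cr²⁺] = -8.7725 / 3 = -2.9242; [Cr²⁺] = 10^(-2.9242) ≈ 0.0012 M.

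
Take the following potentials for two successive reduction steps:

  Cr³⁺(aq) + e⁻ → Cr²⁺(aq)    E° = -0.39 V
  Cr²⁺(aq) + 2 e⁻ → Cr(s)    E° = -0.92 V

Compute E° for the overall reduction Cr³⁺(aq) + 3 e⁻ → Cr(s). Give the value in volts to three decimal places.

-0.743 V

Since ΔG° = −nFE° is additive over sequential reductions, n₃E°₃ = n₁E°₁ + n₂E°₂.
E°₃ = (1×-0.39 + 2×-0.92) / 3 = (-2.230) / 3 = -0.743 V.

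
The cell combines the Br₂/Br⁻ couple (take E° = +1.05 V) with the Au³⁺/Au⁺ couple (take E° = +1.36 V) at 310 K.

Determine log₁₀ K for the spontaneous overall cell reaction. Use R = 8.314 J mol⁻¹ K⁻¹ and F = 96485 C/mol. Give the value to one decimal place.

Cathode: Au³⁺/Au⁺; anode: Br₂/Br⁻. E°cell = (+1.36) − (+1.05) = +0.31 V, with n = 2.
ΔG° = −nFE° = −RT ln K, so ln K = nFE°/(RT) = (2)(96485)(+0.31) / ((8.314)(310)) = 23.210.
log₁₀ K = 23.210 / ln 10 = 10.1.

10.1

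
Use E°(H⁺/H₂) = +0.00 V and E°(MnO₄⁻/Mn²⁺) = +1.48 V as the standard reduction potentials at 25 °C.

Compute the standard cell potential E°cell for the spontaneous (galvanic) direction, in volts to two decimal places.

The MnO₄⁻/Mn²⁺ couple has the higher reduction potential, so it is the cathode; H⁺/H₂ is oxidised at the anode.
E°cell = E°(cathode) − E°(anode) = (+1.48) − (+0.00) = +1.48 V.

+1.48 V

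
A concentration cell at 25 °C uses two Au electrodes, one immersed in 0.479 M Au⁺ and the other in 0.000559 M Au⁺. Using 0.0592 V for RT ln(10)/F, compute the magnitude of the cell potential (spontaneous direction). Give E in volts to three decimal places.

+0.174 V

For a concentration cell E°cell = 0. The 0.479 M side is the cathode (reduction is favoured where [Au⁺] is higher).
With n = 1, E = −(0.0592/1) log([Au⁺]ₐₙ/[Au⁺]꜀ₐₜ) = −(0.0592/1) log(0.000559/0.479) = −(0.0592/1)(-2.933) = +0.174 V.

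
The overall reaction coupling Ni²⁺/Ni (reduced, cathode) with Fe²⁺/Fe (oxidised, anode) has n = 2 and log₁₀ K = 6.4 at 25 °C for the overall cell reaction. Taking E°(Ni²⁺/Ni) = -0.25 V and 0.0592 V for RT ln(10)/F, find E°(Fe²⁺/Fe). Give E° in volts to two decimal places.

E°cell = (0.0592/n)·log K = (0.0592/2)(6.4) = +0.189 V.
Since Ni²⁺/Ni is the cathode and Fe²⁺/Fe the anode, E°cell = E°(Ni²⁺/Ni) − E°(Fe²⁺/Fe).
So E°(Fe²⁺/Fe) = E°(Ni²⁺/Ni) − E°cell = (-0.25) − (+0.189) = -0.44 V.

-0.44 V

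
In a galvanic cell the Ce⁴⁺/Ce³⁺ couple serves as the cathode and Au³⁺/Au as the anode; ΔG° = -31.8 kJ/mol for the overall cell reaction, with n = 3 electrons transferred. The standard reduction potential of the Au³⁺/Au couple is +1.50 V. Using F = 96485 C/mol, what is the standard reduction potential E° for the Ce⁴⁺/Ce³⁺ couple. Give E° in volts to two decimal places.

+1.61 V

E°cell = −ΔG°/(nF) = −(-31.8×10³)/((3)(96485)) = +0.110 V.
Since Ce⁴⁺/Ce³⁺ is the cathode and Au³⁺/Au the anode, E°cell = E°(Ce⁴⁺/Ce³⁺) − E°(Au³⁺/Au).
So E°(Ce⁴⁺/Ce³⁺) = E°cell + E°(Au³⁺/Au) = +0.110 + (+1.50) = +1.61 V.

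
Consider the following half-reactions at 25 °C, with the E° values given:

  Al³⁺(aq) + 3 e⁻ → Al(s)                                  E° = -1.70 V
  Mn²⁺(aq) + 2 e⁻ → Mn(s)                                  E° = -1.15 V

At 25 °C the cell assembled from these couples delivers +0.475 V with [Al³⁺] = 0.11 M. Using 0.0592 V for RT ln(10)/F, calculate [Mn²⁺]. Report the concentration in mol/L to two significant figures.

0.00067 M

Mn²⁺/Mn is the cathode, Al³⁺/Al the anode: E°cell = +0.55 V, n = 6.
Overall reaction: 3 Mn²⁺(aq) + 2 Al(s) → 3 Mn(s) + 2 Al³⁺(aq); Q = [Al³⁺]^2/[Mn²⁺]^3.
From E = E° − (0.0592/n) log Q: log Q = (E° − E)·n/0.0592 = (+0.55 − (+0.475))·6/0.0592 = 7.6014.
So 3·log[Mn²⁺] = 2·log(0.11) − log Q = -1.9172 − (7.6014) = -9.5186; log[Mn²⁺] = -9.5186 / 3 = -3.1729; [Mn²⁺] = 10^(-3.1729) ≈ 0.00067 M.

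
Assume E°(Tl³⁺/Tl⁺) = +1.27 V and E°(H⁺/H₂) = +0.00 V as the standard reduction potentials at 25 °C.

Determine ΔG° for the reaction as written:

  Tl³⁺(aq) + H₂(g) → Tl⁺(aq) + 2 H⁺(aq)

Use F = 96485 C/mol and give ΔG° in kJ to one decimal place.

As written, Tl³⁺/Tl⁺ is reduced (cathode) and H⁺/H₂ is oxidised (anode), so E°cell = (+1.27) − (+0.00) = +1.27 V.
Balancing electrons gives n = 2.
ΔG° = −nFE° = −(2)(96485)(+1.27) = -245,072 J = -245.1 kJ.

-245.1 kJ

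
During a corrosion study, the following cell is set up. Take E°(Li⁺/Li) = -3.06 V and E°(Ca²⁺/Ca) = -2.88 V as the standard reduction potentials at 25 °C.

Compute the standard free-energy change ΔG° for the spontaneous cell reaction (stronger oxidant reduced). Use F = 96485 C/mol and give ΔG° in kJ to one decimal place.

Ca²⁺/Ca (E° = -2.88 V) is the cathode; Li⁺/Li (E° = -3.06 V) is the anode, so E°cell = +0.18 V.
Balancing electrons gives n = 2 (lcm of 2 and 1).
ΔG° = −nFE° = −(2)(96485)(+0.18) = -34,735 J = -34.7 kJ.

-34.7 kJ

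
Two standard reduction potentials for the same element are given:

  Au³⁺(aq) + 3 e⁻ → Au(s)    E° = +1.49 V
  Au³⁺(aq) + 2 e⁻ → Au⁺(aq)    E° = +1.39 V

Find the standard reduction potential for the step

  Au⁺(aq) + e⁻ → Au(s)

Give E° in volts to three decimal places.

Sequential free energies add, so n₃E°₃ = n₁E°₁ + n₂E°₂.
With n₃ = 3, and the known step contributing 2×(+1.39) V, the unknown satisfies 1·E° = 3×(+1.49) − 2×(+1.39) = +1.690.
E° = +1.690 / 1 = +1.690 V.

+1.690 V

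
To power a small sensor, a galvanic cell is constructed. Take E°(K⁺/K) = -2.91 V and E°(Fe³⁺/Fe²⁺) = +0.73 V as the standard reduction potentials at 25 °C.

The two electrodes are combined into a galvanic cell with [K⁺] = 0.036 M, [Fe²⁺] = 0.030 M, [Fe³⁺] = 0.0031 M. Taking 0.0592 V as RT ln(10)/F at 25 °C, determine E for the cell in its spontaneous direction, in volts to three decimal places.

Fe³⁺/Fe²⁺ is the cathode (higher E°), K⁺/K the anode: E°cell = +0.73 − (-2.91) = +3.64 V, n = 1.
Overall: Fe³⁺(aq) + K(s) → Fe²⁺(aq) + K⁺(aq)
Q = [Fe²⁺]·[K⁺] / ([Fe³⁺]); log Q = -0.458.
E = E° − (0.0592/n) log Q = +3.64 − (0.0592/1)(-0.458) = +3.667 V.

+3.667 V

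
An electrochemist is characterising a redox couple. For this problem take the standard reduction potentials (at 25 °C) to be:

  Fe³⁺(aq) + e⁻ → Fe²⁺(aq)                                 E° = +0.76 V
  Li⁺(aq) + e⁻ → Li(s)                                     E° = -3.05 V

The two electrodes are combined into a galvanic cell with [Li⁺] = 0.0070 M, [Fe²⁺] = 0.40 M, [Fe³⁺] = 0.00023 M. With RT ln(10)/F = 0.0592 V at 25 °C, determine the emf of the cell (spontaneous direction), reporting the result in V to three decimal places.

Fe³⁺/Fe²⁺ is the cathode (higher E°), Li⁺/Li the anode: E°cell = +0.76 − (-3.05) = +3.81 V, n = 1.
Overall: Fe³⁺(aq) + Li(s) → Fe²⁺(aq) + Li⁺(aq)
Q = [Fe²⁺]·[Li⁺] / ([Fe³⁺]); log Q = 1.085.
E = E° − (0.0592/n) log Q = +3.81 − (0.0592/1)(1.085) = +3.746 V.

+3.746 V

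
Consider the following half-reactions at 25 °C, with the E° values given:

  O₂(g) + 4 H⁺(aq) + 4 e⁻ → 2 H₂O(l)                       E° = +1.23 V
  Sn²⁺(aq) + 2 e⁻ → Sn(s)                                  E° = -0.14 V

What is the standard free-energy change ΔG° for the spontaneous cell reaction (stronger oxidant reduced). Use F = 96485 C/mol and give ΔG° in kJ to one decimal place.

O₂/H₂O (E° = +1.23 V) is the cathode; Sn²⁺/Sn (E° = -0.14 V) is the anode, so E°cell = +1.37 V.
Balancing electrons gives n = 4 (lcm of 4 and 2).
ΔG° = −nFE° = −(4)(96485)(+1.37) = -528,738 J = -528.7 kJ.

-528.7 kJ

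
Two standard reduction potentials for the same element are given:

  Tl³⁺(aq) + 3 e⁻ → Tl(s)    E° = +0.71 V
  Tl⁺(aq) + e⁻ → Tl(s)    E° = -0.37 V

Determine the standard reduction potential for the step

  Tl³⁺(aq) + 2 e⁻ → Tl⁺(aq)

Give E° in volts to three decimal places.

+1.250 V

Sequential free energies add, so n₃E°₃ = n₁E°₁ + n₂E°₂.
With n₃ = 3, and the known step contributing 1×(-0.37) V, the unknown satisfies 2·E° = 3×(+0.71) − 1×(-0.37) = +2.500.
E° = +2.500 / 2 = +1.250 V.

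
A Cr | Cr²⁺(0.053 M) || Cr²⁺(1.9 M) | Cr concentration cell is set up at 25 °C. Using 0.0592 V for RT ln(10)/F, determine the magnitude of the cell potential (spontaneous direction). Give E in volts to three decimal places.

For a concentration cell E°cell = 0. The 1.9 M side is the cathode (reduction is favoured where [Cr²⁺] is higher).
With n = 2, E = −(0.0592/2) log([Cr²⁺]ₐₙ/[Cr²⁺]꜀ₐₜ) = −(0.0592/2) log(0.053/1.9) = −(0.0592/2)(-1.554) = +0.046 V.

+0.046 V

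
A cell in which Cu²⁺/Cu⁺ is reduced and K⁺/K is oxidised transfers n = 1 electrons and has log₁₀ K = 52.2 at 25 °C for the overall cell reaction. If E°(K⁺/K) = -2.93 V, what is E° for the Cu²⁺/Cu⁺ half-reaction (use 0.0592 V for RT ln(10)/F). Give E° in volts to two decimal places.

E°cell = (0.0592/n)·log K = (0.0592/1)(52.2) = +3.090 V.
Since Cu²⁺/Cu⁺ is the cathode and K⁺/K the anode, E°cell = E°(Cu²⁺/Cu⁺) − E°(K⁺/K).
So E°(Cu²⁺/Cu⁺) = E°cell + E°(K⁺/K) = +3.090 + (-2.93) = +0.16 V.

+0.16 V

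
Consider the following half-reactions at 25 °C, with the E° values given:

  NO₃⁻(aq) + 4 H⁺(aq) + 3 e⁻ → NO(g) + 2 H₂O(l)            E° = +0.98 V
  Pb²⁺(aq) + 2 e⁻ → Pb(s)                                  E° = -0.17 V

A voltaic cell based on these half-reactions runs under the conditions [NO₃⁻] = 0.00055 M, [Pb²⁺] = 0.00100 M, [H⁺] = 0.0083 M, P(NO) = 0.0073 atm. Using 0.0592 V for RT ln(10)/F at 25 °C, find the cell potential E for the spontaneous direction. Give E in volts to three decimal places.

NO₃⁻/NO is the cathode (higher E°), Pb²⁺/Pb the anode: E°cell = +0.98 − (-0.17) = +1.15 V, n = 6.
Overall: 2 NO₃⁻(aq) + 8 H⁺(aq) + 3 Pb(s) → 2 NO(g) + 4 H₂O(l) + 3 Pb²⁺(aq)
Q = P(NO)^2·[Pb²⁺]^3 / ([NO₃⁻]^2·[H⁺]^8); log Q = 9.893.
E = E° − (0.0592/n) log Q = +1.15 − (0.0592/6)(9.893) = +1.052 V.

+1.052 V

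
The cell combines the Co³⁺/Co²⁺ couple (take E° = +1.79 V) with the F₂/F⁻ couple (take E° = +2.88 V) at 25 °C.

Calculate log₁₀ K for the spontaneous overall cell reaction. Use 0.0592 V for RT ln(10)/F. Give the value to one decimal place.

36.8

Cathode: F₂/F⁻; anode: Co³⁺/Co²⁺. E°cell = +1.09 V, n = 2.
log K = nE°cell / 0.0592 = (2)(+1.09) / 0.0592 = 36.8.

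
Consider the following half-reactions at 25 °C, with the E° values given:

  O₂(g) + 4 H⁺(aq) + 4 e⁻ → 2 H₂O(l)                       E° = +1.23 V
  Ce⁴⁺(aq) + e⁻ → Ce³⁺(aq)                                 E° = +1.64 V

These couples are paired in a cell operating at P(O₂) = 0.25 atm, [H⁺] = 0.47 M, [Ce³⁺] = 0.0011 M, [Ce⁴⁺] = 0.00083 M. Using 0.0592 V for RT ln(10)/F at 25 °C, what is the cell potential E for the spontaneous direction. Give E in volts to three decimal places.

+0.431 V

Ce⁴⁺/Ce³⁺ is the cathode (higher E°), O₂/H₂O the anode: E°cell = +1.64 − (+1.23) = +0.41 V, n = 4.
Overall: 4 Ce⁴⁺(aq) + 2 H₂O(l) → 4 Ce³⁺(aq) + O₂(g) + 4 H⁺(aq)
Q = [Ce³⁺]^4·P(O₂)·[H⁺]^4 / ([Ce⁴⁺]^4); log Q = -1.424.
E = E° − (0.0592/n) log Q = +0.41 − (0.0592/4)(-1.424) = +0.431 V.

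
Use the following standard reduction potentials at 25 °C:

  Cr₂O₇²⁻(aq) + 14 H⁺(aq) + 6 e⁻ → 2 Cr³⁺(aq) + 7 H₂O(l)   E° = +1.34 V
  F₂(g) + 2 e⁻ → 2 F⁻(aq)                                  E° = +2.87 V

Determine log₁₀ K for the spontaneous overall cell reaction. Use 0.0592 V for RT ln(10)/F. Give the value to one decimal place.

Cathode: F₂/F⁻; anode: Cr₂O₇²⁻/Cr³⁺. E°cell = +1.53 V, n = 6.
log K = nE°cell / 0.0592 = (6)(+1.53) / 0.0592 = 155.1.

155.1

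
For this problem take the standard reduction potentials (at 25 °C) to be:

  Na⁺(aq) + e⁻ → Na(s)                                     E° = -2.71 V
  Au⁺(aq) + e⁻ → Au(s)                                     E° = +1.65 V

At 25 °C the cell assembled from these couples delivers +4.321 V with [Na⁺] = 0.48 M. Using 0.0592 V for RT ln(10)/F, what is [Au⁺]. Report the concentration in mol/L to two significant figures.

Au⁺/Au is the cathode, Na⁺/Na the anode: E°cell = +4.36 V, n = 1.
Overall reaction: Au⁺(aq) + Na(s) → Au(s) + Na⁺(aq); Q = [Na⁺]^1/[Au⁺]^1.
From E = E° − (0.0592/n) log Q: log Q = (E° − E)·n/0.0592 = (+4.36 − (+4.321))·1/0.0592 = 0.6588.
So 1·log[Au⁺] = 1·log(0.48) − log Q = -0.3188 − (0.6588) = -0.9776; [Au⁺] = 10^(-0.9776) ≈ 0.11 M.

0.11 M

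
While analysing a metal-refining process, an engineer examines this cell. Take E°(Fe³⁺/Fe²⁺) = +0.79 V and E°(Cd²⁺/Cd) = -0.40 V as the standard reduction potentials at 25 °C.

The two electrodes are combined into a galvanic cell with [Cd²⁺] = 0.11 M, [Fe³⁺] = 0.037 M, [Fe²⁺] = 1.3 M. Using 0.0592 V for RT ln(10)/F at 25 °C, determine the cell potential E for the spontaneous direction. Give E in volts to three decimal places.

+1.127 V

Fe³⁺/Fe²⁺ is the cathode (higher E°), Cd²⁺/Cd the anode: E°cell = +0.79 − (-0.40) = +1.19 V, n = 2.
Overall: 2 Fe³⁺(aq) + Cd(s) → 2 Fe²⁺(aq) + Cd²⁺(aq)
Q = [Fe²⁺]^2·[Cd²⁺] / ([Fe³⁺]^2); log Q = 2.133.
E = E° − (0.0592/n) log Q = +1.19 − (0.0592/2)(2.133) = +1.127 V.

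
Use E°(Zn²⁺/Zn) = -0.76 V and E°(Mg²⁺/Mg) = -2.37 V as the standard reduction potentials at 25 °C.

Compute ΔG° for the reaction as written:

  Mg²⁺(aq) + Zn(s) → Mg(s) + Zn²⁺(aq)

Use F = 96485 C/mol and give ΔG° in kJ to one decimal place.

As written, Mg²⁺/Mg is reduced (cathode) and Zn²⁺/Zn is oxidised (anode), so E°cell = (-2.37) − (-0.76) = -1.61 V.
Balancing electrons gives n = 2.
ΔG° = −nFE° = −(2)(96485)(-1.61) = 310,682 J = +310.7 kJ.

+310.7 kJ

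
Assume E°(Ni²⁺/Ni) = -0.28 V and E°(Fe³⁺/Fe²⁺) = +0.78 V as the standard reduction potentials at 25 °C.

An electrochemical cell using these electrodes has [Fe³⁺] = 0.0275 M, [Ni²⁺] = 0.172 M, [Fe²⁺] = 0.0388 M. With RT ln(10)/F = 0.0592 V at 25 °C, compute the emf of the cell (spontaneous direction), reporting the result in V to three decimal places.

Fe³⁺/Fe²⁺ is the cathode (higher E°), Ni²⁺/Ni the anode: E°cell = +0.78 − (-0.28) = +1.06 V, n = 2.
Overall: 2 Fe³⁺(aq) + Ni(s) → 2 Fe²⁺(aq) + Ni²⁺(aq)
Q = [Fe²⁺]^2·[Ni²⁺] / ([Fe³⁺]^2); log Q = -0.465.
E = E° − (0.0592/n) log Q = +1.06 − (0.0592/2)(-0.465) = +1.074 V.

+1.074 V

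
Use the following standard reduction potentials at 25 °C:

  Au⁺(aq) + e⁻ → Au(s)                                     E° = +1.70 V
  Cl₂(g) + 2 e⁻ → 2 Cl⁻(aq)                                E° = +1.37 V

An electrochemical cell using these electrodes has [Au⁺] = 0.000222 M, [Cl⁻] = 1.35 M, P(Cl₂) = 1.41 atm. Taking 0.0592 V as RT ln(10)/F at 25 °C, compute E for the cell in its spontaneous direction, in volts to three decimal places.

+0.117 V

Au⁺/Au is the cathode (higher E°), Cl₂/Cl⁻ the anode: E°cell = +1.70 − (+1.37) = +0.33 V, n = 2.
Overall: 2 Au⁺(aq) + 2 Cl⁻(aq) → 2 Au(s) + Cl₂(g)
Q = P(Cl₂) / ([Au⁺]^2·[Cl⁻]^2); log Q = 7.196.
E = E° − (0.0592/n) log Q = +0.33 − (0.0592/2)(7.196) = +0.117 V.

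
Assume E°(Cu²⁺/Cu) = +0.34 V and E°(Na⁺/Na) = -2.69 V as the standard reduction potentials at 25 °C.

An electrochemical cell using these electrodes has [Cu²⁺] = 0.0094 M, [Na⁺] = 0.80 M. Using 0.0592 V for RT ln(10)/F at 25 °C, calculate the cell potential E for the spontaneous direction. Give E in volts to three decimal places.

Cu²⁺/Cu is the cathode (higher E°), Na⁺/Na the anode: E°cell = +0.34 − (-2.69) = +3.03 V, n = 2.
Overall: Cu²⁺(aq) + 2 Na(s) → Cu(s) + 2 Na⁺(aq)
Q = [Na⁺]^2 / ([Cu²⁺]); log Q = 1.833.
E = E° − (0.0592/n) log Q = +3.03 − (0.0592/2)(1.833) = +2.976 V.

+2.976 V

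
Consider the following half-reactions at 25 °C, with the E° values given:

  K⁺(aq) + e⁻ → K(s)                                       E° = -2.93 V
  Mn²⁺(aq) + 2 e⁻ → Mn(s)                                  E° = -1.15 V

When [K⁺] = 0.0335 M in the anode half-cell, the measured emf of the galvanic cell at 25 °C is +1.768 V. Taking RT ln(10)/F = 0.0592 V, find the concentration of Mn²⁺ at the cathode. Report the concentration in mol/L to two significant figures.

Mn²⁺/Mn is the cathode, K⁺/K the anode: E°cell = +1.78 V, n = 2.
Overall reaction: Mn²⁺(aq) + 2 K(s) → Mn(s) + 2 K⁺(aq); Q = [K⁺]^2/[Mn²⁺]^1.
From E = E° − (0.0592/n) log Q: log Q = (E° − E)·n/0.0592 = (+1.78 − (+1.768))·2/0.0592 = 0.4054.
So 1·log[Mn²⁺] = 2·log(0.0335) − log Q = -2.9499 − (0.4054) = -3.3553; [Mn²⁺] = 10^(-3.3553) ≈ 0.00044 M.

0.00044 M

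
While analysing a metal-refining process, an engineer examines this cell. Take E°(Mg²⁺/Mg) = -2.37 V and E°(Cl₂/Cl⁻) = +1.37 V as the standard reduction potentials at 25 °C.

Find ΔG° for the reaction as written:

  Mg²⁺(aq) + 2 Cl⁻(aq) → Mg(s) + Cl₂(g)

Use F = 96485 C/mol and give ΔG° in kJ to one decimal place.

+721.7 kJ

As written, Mg²⁺/Mg is reduced (cathode) and Cl₂/Cl⁻ is oxidised (anode), so E°cell = (-2.37) − (+1.37) = -3.74 V.
Balancing electrons gives n = 2.
ΔG° = −nFE° = −(2)(96485)(-3.74) = 721,708 J = +721.7 kJ.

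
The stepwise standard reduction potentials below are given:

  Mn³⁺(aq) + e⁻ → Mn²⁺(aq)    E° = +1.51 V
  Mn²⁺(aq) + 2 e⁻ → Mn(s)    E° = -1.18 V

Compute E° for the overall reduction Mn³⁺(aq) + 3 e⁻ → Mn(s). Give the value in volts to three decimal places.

-0.283 V

Since ΔG° = −nFE° is additive over sequential reductions, n₃E°₃ = n₁E°₁ + n₂E°₂.
E°₃ = (1×+1.51 + 2×-1.18) / 3 = (-0.850) / 3 = -0.283 V.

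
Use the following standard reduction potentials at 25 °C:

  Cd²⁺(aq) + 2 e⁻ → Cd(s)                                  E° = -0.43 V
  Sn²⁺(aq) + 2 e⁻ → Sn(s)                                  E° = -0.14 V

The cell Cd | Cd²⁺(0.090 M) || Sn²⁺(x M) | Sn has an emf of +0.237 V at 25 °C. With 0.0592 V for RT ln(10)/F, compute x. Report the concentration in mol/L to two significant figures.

0.0015 M

Sn²⁺/Sn is the cathode, Cd²⁺/Cd the anode: E°cell = +0.29 V, n = 2.
Overall reaction: Sn²⁺(aq) + Cd(s) → Sn(s) + Cd²⁺(aq); Q = [Cd²⁺]^1/[Sn²⁺]^1.
From E = E° − (0.0592/n) log Q: log Q = (E° − E)·n/0.0592 = (+0.29 − (+0.237))·2/0.0592 = 1.7905.
So 1·log[Sn²⁺] = 1·log(0.09) − log Q = -1.0458 − (1.7905) = -2.8363; [Sn²⁺] = 10^(-2.8363) ≈ 0.0015 M.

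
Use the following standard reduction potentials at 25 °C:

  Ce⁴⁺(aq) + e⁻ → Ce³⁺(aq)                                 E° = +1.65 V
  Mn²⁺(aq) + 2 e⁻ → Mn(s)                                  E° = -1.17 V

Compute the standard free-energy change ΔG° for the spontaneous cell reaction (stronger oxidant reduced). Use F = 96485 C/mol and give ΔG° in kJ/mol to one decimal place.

Ce⁴⁺/Ce³⁺ (E° = +1.65 V) is the cathode; Mn²⁺/Mn (E° = -1.17 V) is the anode, so E°cell = +2.82 V.
Balancing electrons gives n = 2 (lcm of 1 and 2).
ΔG° = −nFE° = −(2)(96485)(+2.82) = -544,175 J = -544.2 kJ/mol.

-544.2 kJ/mol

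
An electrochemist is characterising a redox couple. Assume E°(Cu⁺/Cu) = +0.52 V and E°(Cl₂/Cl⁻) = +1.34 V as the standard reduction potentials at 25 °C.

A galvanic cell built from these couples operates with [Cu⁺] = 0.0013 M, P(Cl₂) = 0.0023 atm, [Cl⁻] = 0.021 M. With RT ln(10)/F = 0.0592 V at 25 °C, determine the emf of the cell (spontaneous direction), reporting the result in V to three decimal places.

+1.012 V

Cl₂/Cl⁻ is the cathode (higher E°), Cu⁺/Cu the anode: E°cell = +1.34 − (+0.52) = +0.82 V, n = 2.
Overall: Cl₂(g) + 2 Cu(s) → 2 Cl⁻(aq) + 2 Cu⁺(aq)
Q = [Cl⁻]^2·[Cu⁺]^2 / (P(Cl₂)); log Q = -6.489.
E = E° − (0.0592/n) log Q = +0.82 − (0.0592/2)(-6.489) = +1.012 V.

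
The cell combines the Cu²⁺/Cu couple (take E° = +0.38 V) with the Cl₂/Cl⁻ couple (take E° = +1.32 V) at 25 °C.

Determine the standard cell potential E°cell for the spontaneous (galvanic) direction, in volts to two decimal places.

The Cl₂/Cl⁻ couple has the higher reduction potential, so it is the cathode; Cu²⁺/Cu is oxidised at the anode.
E°cell = E°(cathode) − E°(anode) = (+1.32) − (+0.38) = +0.94 V.

+0.94 V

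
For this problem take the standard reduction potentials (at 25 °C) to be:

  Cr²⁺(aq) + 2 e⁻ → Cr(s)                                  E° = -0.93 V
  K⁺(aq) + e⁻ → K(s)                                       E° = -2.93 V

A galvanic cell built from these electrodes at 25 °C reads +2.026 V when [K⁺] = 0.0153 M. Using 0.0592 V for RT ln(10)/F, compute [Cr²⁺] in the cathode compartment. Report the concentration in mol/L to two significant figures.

Cr²⁺/Cr is the cathode, K⁺/K the anode: E°cell = +2.00 V, n = 2.
Overall reaction: Cr²⁺(aq) + 2 K(s) → Cr(s) + 2 K⁺(aq); Q = [K⁺]^2/[Cr²⁺]^1.
From E = E° − (0.0592/n) log Q: log Q = (E° − E)·n/0.0592 = (+2.00 − (+2.026))·2/0.0592 = -0.8784.
So 1·log[Cr²⁺] = 2·log(0.0153) − log Q = -3.6306 − (-0.8784) = -2.7522; [Cr²⁺] = 10^(-2.7522) ≈ 0.0018 M.

0.0018 M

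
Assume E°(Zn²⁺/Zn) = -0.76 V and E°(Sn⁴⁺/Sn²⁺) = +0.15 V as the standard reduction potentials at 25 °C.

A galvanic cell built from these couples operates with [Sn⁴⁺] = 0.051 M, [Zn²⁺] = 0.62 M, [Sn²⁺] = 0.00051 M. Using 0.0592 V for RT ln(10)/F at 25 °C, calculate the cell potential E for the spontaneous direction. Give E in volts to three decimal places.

Sn⁴⁺/Sn²⁺ is the cathode (higher E°), Zn²⁺/Zn the anode: E°cell = +0.15 − (-0.76) = +0.91 V, n = 2.
Overall: Sn⁴⁺(aq) + Zn(s) → Sn²⁺(aq) + Zn²⁺(aq)
Q = [Sn²⁺]·[Zn²⁺] / ([Sn⁴⁺]); log Q = -2.208.
E = E° − (0.0592/n) log Q = +0.91 − (0.0592/2)(-2.208) = +0.975 V.

+0.975 V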